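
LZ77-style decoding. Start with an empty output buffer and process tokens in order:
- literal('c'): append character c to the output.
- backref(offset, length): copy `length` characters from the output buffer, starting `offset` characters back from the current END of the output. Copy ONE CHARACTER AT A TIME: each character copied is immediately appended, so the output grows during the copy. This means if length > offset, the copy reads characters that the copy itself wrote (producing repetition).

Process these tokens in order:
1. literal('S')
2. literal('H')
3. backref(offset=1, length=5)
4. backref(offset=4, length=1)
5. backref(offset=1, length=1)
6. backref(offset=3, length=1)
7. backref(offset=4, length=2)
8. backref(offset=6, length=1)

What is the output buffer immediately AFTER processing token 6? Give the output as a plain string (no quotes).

Token 1: literal('S'). Output: "S"
Token 2: literal('H'). Output: "SH"
Token 3: backref(off=1, len=5) (overlapping!). Copied 'HHHHH' from pos 1. Output: "SHHHHHH"
Token 4: backref(off=4, len=1). Copied 'H' from pos 3. Output: "SHHHHHHH"
Token 5: backref(off=1, len=1). Copied 'H' from pos 7. Output: "SHHHHHHHH"
Token 6: backref(off=3, len=1). Copied 'H' from pos 6. Output: "SHHHHHHHHH"

Answer: SHHHHHHHHH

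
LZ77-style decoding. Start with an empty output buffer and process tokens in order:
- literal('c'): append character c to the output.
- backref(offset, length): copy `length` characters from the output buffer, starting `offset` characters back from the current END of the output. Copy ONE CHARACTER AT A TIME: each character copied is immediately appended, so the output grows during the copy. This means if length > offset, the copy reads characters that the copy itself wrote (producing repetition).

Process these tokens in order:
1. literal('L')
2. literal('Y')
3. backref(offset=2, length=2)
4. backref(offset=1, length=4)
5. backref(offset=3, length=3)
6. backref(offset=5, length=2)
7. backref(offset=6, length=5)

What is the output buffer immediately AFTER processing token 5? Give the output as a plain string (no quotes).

Token 1: literal('L'). Output: "L"
Token 2: literal('Y'). Output: "LY"
Token 3: backref(off=2, len=2). Copied 'LY' from pos 0. Output: "LYLY"
Token 4: backref(off=1, len=4) (overlapping!). Copied 'YYYY' from pos 3. Output: "LYLYYYYY"
Token 5: backref(off=3, len=3). Copied 'YYY' from pos 5. Output: "LYLYYYYYYYY"

Answer: LYLYYYYYYYY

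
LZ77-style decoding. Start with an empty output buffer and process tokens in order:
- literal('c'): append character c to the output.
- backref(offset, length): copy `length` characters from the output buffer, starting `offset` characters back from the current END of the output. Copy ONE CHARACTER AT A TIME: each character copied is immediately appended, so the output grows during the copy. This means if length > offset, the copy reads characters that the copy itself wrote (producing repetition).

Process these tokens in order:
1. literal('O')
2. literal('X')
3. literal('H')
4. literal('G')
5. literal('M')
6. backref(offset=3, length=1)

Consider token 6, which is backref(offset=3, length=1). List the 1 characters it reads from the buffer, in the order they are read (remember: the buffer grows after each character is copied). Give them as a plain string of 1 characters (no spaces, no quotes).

Token 1: literal('O'). Output: "O"
Token 2: literal('X'). Output: "OX"
Token 3: literal('H'). Output: "OXH"
Token 4: literal('G'). Output: "OXHG"
Token 5: literal('M'). Output: "OXHGM"
Token 6: backref(off=3, len=1). Buffer before: "OXHGM" (len 5)
  byte 1: read out[2]='H', append. Buffer now: "OXHGMH"

Answer: H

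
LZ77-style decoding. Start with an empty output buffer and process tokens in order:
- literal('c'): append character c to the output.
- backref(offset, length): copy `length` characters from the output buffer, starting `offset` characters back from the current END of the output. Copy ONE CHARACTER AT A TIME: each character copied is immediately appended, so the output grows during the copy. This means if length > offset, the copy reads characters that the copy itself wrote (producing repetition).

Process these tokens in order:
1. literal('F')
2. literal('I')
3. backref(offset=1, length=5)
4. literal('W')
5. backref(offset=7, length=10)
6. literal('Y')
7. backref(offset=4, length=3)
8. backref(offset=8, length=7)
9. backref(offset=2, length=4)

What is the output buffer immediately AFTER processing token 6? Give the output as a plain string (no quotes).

Answer: FIIIIIIWIIIIIIWIIIY

Derivation:
Token 1: literal('F'). Output: "F"
Token 2: literal('I'). Output: "FI"
Token 3: backref(off=1, len=5) (overlapping!). Copied 'IIIII' from pos 1. Output: "FIIIIII"
Token 4: literal('W'). Output: "FIIIIIIW"
Token 5: backref(off=7, len=10) (overlapping!). Copied 'IIIIIIWIII' from pos 1. Output: "FIIIIIIWIIIIIIWIII"
Token 6: literal('Y'). Output: "FIIIIIIWIIIIIIWIIIY"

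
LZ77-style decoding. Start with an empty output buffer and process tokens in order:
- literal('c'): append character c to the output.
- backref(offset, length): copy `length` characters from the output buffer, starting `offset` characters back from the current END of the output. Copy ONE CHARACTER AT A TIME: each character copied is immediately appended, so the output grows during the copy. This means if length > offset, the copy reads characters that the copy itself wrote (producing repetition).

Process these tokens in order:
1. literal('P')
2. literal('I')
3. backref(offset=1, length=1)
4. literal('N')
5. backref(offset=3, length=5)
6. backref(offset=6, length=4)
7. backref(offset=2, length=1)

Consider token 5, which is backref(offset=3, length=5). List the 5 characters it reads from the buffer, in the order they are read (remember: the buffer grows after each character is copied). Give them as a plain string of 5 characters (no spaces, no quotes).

Answer: IINII

Derivation:
Token 1: literal('P'). Output: "P"
Token 2: literal('I'). Output: "PI"
Token 3: backref(off=1, len=1). Copied 'I' from pos 1. Output: "PII"
Token 4: literal('N'). Output: "PIIN"
Token 5: backref(off=3, len=5). Buffer before: "PIIN" (len 4)
  byte 1: read out[1]='I', append. Buffer now: "PIINI"
  byte 2: read out[2]='I', append. Buffer now: "PIINII"
  byte 3: read out[3]='N', append. Buffer now: "PIINIIN"
  byte 4: read out[4]='I', append. Buffer now: "PIINIINI"
  byte 5: read out[5]='I', append. Buffer now: "PIINIINII"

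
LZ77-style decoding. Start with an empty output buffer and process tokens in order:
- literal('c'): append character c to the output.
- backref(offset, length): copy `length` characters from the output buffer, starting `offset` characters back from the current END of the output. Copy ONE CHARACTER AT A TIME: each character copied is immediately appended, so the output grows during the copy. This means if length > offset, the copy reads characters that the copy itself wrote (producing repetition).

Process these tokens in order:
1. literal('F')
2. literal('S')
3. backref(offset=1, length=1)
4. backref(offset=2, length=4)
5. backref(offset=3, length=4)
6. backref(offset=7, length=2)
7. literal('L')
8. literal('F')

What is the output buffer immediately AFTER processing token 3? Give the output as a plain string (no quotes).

Answer: FSS

Derivation:
Token 1: literal('F'). Output: "F"
Token 2: literal('S'). Output: "FS"
Token 3: backref(off=1, len=1). Copied 'S' from pos 1. Output: "FSS"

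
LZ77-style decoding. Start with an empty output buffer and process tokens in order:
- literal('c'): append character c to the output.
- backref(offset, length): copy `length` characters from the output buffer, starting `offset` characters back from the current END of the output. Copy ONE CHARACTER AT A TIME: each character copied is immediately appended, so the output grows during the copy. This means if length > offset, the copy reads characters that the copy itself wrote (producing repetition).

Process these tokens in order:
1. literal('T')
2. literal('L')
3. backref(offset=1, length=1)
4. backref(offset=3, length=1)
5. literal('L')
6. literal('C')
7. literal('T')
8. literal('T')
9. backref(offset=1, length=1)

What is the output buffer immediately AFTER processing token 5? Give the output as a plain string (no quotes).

Token 1: literal('T'). Output: "T"
Token 2: literal('L'). Output: "TL"
Token 3: backref(off=1, len=1). Copied 'L' from pos 1. Output: "TLL"
Token 4: backref(off=3, len=1). Copied 'T' from pos 0. Output: "TLLT"
Token 5: literal('L'). Output: "TLLTL"

Answer: TLLTL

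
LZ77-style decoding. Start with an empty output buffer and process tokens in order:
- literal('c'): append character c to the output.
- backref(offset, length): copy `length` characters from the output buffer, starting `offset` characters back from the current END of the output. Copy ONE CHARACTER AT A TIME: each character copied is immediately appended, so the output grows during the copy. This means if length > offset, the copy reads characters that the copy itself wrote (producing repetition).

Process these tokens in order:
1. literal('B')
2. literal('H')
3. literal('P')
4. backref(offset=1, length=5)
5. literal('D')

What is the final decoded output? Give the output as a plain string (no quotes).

Answer: BHPPPPPPD

Derivation:
Token 1: literal('B'). Output: "B"
Token 2: literal('H'). Output: "BH"
Token 3: literal('P'). Output: "BHP"
Token 4: backref(off=1, len=5) (overlapping!). Copied 'PPPPP' from pos 2. Output: "BHPPPPPP"
Token 5: literal('D'). Output: "BHPPPPPPD"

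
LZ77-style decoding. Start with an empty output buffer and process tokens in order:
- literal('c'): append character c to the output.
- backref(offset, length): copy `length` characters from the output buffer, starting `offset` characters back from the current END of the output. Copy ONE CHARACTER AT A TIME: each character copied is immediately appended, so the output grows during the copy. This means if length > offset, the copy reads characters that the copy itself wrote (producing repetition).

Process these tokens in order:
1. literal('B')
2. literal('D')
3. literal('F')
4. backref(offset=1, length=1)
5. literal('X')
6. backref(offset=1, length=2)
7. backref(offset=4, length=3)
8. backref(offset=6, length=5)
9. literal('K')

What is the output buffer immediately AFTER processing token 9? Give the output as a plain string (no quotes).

Token 1: literal('B'). Output: "B"
Token 2: literal('D'). Output: "BD"
Token 3: literal('F'). Output: "BDF"
Token 4: backref(off=1, len=1). Copied 'F' from pos 2. Output: "BDFF"
Token 5: literal('X'). Output: "BDFFX"
Token 6: backref(off=1, len=2) (overlapping!). Copied 'XX' from pos 4. Output: "BDFFXXX"
Token 7: backref(off=4, len=3). Copied 'FXX' from pos 3. Output: "BDFFXXXFXX"
Token 8: backref(off=6, len=5). Copied 'XXXFX' from pos 4. Output: "BDFFXXXFXXXXXFX"
Token 9: literal('K'). Output: "BDFFXXXFXXXXXFXK"

Answer: BDFFXXXFXXXXXFXK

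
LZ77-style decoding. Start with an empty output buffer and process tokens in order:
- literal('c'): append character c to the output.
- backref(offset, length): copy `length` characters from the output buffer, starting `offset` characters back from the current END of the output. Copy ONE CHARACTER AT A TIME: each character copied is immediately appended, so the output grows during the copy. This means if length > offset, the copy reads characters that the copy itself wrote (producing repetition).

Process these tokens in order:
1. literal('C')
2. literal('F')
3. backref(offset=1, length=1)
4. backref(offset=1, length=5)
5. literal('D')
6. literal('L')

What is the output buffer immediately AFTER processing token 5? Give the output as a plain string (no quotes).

Answer: CFFFFFFFD

Derivation:
Token 1: literal('C'). Output: "C"
Token 2: literal('F'). Output: "CF"
Token 3: backref(off=1, len=1). Copied 'F' from pos 1. Output: "CFF"
Token 4: backref(off=1, len=5) (overlapping!). Copied 'FFFFF' from pos 2. Output: "CFFFFFFF"
Token 5: literal('D'). Output: "CFFFFFFFD"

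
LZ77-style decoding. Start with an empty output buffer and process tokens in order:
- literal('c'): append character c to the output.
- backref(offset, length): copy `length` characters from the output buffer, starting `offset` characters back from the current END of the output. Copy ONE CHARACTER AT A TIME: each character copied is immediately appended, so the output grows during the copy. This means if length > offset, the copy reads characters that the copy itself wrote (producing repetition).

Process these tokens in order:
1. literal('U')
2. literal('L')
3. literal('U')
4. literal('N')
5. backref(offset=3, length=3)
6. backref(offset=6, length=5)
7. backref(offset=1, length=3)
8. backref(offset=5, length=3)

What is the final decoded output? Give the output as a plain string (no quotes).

Token 1: literal('U'). Output: "U"
Token 2: literal('L'). Output: "UL"
Token 3: literal('U'). Output: "ULU"
Token 4: literal('N'). Output: "ULUN"
Token 5: backref(off=3, len=3). Copied 'LUN' from pos 1. Output: "ULUNLUN"
Token 6: backref(off=6, len=5). Copied 'LUNLU' from pos 1. Output: "ULUNLUNLUNLU"
Token 7: backref(off=1, len=3) (overlapping!). Copied 'UUU' from pos 11. Output: "ULUNLUNLUNLUUUU"
Token 8: backref(off=5, len=3). Copied 'LUU' from pos 10. Output: "ULUNLUNLUNLUUUULUU"

Answer: ULUNLUNLUNLUUUULUU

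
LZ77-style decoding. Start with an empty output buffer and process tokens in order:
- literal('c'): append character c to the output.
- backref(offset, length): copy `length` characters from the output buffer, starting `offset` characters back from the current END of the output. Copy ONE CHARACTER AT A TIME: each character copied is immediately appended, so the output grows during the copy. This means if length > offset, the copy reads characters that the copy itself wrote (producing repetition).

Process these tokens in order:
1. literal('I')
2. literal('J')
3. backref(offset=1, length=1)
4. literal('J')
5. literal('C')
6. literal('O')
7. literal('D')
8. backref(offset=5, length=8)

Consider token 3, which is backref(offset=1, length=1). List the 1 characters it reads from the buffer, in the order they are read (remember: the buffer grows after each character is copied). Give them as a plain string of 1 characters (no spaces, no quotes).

Answer: J

Derivation:
Token 1: literal('I'). Output: "I"
Token 2: literal('J'). Output: "IJ"
Token 3: backref(off=1, len=1). Buffer before: "IJ" (len 2)
  byte 1: read out[1]='J', append. Buffer now: "IJJ"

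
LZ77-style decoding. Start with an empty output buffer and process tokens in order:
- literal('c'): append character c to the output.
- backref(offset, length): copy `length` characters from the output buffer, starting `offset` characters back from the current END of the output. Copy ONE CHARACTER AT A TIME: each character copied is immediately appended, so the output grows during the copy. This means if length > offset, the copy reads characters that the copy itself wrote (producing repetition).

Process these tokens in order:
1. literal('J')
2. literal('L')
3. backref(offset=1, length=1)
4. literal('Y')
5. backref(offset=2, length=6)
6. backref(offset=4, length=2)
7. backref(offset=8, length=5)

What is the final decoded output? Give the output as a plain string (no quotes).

Answer: JLLYLYLYLYLYLYLYL

Derivation:
Token 1: literal('J'). Output: "J"
Token 2: literal('L'). Output: "JL"
Token 3: backref(off=1, len=1). Copied 'L' from pos 1. Output: "JLL"
Token 4: literal('Y'). Output: "JLLY"
Token 5: backref(off=2, len=6) (overlapping!). Copied 'LYLYLY' from pos 2. Output: "JLLYLYLYLY"
Token 6: backref(off=4, len=2). Copied 'LY' from pos 6. Output: "JLLYLYLYLYLY"
Token 7: backref(off=8, len=5). Copied 'LYLYL' from pos 4. Output: "JLLYLYLYLYLYLYLYL"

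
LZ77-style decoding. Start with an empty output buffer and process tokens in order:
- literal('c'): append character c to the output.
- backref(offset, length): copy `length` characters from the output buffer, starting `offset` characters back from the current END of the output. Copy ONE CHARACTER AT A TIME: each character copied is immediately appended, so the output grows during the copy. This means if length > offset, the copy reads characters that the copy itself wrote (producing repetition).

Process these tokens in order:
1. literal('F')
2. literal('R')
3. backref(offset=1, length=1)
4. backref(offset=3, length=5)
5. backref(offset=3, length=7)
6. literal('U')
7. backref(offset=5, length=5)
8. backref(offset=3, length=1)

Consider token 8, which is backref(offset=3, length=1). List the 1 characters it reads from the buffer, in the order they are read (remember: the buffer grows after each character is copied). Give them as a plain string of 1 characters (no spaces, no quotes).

Answer: R

Derivation:
Token 1: literal('F'). Output: "F"
Token 2: literal('R'). Output: "FR"
Token 3: backref(off=1, len=1). Copied 'R' from pos 1. Output: "FRR"
Token 4: backref(off=3, len=5) (overlapping!). Copied 'FRRFR' from pos 0. Output: "FRRFRRFR"
Token 5: backref(off=3, len=7) (overlapping!). Copied 'RFRRFRR' from pos 5. Output: "FRRFRRFRRFRRFRR"
Token 6: literal('U'). Output: "FRRFRRFRRFRRFRRU"
Token 7: backref(off=5, len=5). Copied 'RFRRU' from pos 11. Output: "FRRFRRFRRFRRFRRURFRRU"
Token 8: backref(off=3, len=1). Buffer before: "FRRFRRFRRFRRFRRURFRRU" (len 21)
  byte 1: read out[18]='R', append. Buffer now: "FRRFRRFRRFRRFRRURFRRUR"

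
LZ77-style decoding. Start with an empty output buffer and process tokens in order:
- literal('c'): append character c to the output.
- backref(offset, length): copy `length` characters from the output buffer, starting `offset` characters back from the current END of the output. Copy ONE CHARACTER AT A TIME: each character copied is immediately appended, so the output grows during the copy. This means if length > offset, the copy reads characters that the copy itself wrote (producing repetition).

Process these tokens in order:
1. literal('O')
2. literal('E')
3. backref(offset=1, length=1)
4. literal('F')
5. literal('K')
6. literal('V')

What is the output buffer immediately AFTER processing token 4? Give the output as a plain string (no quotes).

Token 1: literal('O'). Output: "O"
Token 2: literal('E'). Output: "OE"
Token 3: backref(off=1, len=1). Copied 'E' from pos 1. Output: "OEE"
Token 4: literal('F'). Output: "OEEF"

Answer: OEEF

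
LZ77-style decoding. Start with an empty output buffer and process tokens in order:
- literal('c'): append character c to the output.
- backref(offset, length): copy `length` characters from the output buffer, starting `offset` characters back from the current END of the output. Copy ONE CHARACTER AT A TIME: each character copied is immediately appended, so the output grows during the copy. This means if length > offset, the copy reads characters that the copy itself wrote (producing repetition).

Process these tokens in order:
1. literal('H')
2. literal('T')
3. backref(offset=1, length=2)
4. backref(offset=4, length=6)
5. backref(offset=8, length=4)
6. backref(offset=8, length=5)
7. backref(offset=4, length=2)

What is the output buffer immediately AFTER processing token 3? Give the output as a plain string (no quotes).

Token 1: literal('H'). Output: "H"
Token 2: literal('T'). Output: "HT"
Token 3: backref(off=1, len=2) (overlapping!). Copied 'TT' from pos 1. Output: "HTTT"

Answer: HTTT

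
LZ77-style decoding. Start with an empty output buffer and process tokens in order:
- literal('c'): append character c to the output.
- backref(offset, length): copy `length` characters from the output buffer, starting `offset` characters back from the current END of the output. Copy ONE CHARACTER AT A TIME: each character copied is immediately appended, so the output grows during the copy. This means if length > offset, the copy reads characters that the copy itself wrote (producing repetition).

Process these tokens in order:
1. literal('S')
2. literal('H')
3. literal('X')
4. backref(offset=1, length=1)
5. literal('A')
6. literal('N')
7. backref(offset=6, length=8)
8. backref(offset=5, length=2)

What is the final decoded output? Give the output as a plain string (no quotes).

Answer: SHXXANSHXXANSHXA

Derivation:
Token 1: literal('S'). Output: "S"
Token 2: literal('H'). Output: "SH"
Token 3: literal('X'). Output: "SHX"
Token 4: backref(off=1, len=1). Copied 'X' from pos 2. Output: "SHXX"
Token 5: literal('A'). Output: "SHXXA"
Token 6: literal('N'). Output: "SHXXAN"
Token 7: backref(off=6, len=8) (overlapping!). Copied 'SHXXANSH' from pos 0. Output: "SHXXANSHXXANSH"
Token 8: backref(off=5, len=2). Copied 'XA' from pos 9. Output: "SHXXANSHXXANSHXA"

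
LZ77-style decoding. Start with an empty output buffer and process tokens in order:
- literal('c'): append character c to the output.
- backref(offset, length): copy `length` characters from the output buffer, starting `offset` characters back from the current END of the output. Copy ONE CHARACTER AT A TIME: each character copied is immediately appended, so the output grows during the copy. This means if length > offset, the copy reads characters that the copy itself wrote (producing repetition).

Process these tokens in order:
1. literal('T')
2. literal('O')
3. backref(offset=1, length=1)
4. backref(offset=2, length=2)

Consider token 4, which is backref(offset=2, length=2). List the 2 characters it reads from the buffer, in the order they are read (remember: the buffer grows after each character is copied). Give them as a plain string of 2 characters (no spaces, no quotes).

Token 1: literal('T'). Output: "T"
Token 2: literal('O'). Output: "TO"
Token 3: backref(off=1, len=1). Copied 'O' from pos 1. Output: "TOO"
Token 4: backref(off=2, len=2). Buffer before: "TOO" (len 3)
  byte 1: read out[1]='O', append. Buffer now: "TOOO"
  byte 2: read out[2]='O', append. Buffer now: "TOOOO"

Answer: OO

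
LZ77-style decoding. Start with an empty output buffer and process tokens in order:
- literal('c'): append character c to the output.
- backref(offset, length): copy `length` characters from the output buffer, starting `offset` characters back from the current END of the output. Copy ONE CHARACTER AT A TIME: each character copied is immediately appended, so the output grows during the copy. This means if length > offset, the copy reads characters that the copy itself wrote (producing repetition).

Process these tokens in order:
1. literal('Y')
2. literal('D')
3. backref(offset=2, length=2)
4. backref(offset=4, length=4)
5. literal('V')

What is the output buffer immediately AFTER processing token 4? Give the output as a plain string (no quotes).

Token 1: literal('Y'). Output: "Y"
Token 2: literal('D'). Output: "YD"
Token 3: backref(off=2, len=2). Copied 'YD' from pos 0. Output: "YDYD"
Token 4: backref(off=4, len=4). Copied 'YDYD' from pos 0. Output: "YDYDYDYD"

Answer: YDYDYDYD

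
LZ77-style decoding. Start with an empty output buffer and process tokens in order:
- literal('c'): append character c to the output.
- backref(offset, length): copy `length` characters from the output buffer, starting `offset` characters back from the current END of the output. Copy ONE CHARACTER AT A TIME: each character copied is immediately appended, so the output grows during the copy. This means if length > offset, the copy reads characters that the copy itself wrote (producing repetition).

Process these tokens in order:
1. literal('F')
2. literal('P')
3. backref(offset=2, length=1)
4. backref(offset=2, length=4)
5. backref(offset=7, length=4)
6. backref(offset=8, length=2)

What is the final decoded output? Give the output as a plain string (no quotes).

Answer: FPFPFPFFPFPPF

Derivation:
Token 1: literal('F'). Output: "F"
Token 2: literal('P'). Output: "FP"
Token 3: backref(off=2, len=1). Copied 'F' from pos 0. Output: "FPF"
Token 4: backref(off=2, len=4) (overlapping!). Copied 'PFPF' from pos 1. Output: "FPFPFPF"
Token 5: backref(off=7, len=4). Copied 'FPFP' from pos 0. Output: "FPFPFPFFPFP"
Token 6: backref(off=8, len=2). Copied 'PF' from pos 3. Output: "FPFPFPFFPFPPF"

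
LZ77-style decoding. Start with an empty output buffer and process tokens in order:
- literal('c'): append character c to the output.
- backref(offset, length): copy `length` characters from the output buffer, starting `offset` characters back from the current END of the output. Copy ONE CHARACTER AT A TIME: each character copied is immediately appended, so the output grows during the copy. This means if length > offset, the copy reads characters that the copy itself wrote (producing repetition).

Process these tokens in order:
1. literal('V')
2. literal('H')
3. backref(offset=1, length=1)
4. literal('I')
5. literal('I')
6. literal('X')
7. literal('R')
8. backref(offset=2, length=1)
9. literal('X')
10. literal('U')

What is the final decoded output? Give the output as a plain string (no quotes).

Answer: VHHIIXRXXU

Derivation:
Token 1: literal('V'). Output: "V"
Token 2: literal('H'). Output: "VH"
Token 3: backref(off=1, len=1). Copied 'H' from pos 1. Output: "VHH"
Token 4: literal('I'). Output: "VHHI"
Token 5: literal('I'). Output: "VHHII"
Token 6: literal('X'). Output: "VHHIIX"
Token 7: literal('R'). Output: "VHHIIXR"
Token 8: backref(off=2, len=1). Copied 'X' from pos 5. Output: "VHHIIXRX"
Token 9: literal('X'). Output: "VHHIIXRXX"
Token 10: literal('U'). Output: "VHHIIXRXXU"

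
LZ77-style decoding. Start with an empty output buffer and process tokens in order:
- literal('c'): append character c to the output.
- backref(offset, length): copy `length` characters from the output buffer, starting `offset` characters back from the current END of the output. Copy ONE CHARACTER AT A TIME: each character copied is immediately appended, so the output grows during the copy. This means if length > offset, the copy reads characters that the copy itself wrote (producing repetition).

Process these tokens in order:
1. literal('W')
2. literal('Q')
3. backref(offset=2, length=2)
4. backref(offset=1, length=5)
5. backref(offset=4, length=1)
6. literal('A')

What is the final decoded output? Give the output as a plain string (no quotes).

Answer: WQWQQQQQQQA

Derivation:
Token 1: literal('W'). Output: "W"
Token 2: literal('Q'). Output: "WQ"
Token 3: backref(off=2, len=2). Copied 'WQ' from pos 0. Output: "WQWQ"
Token 4: backref(off=1, len=5) (overlapping!). Copied 'QQQQQ' from pos 3. Output: "WQWQQQQQQ"
Token 5: backref(off=4, len=1). Copied 'Q' from pos 5. Output: "WQWQQQQQQQ"
Token 6: literal('A'). Output: "WQWQQQQQQQA"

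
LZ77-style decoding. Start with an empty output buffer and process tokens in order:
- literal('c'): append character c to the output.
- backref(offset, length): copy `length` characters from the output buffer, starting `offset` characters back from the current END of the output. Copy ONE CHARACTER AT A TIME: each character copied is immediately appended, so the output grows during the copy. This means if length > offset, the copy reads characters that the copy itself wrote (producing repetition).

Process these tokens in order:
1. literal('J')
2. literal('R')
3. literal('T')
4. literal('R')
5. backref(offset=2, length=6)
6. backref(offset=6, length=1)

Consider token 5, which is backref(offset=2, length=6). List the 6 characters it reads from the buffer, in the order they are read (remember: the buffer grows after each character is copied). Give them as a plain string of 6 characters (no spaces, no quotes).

Answer: TRTRTR

Derivation:
Token 1: literal('J'). Output: "J"
Token 2: literal('R'). Output: "JR"
Token 3: literal('T'). Output: "JRT"
Token 4: literal('R'). Output: "JRTR"
Token 5: backref(off=2, len=6). Buffer before: "JRTR" (len 4)
  byte 1: read out[2]='T', append. Buffer now: "JRTRT"
  byte 2: read out[3]='R', append. Buffer now: "JRTRTR"
  byte 3: read out[4]='T', append. Buffer now: "JRTRTRT"
  byte 4: read out[5]='R', append. Buffer now: "JRTRTRTR"
  byte 5: read out[6]='T', append. Buffer now: "JRTRTRTRT"
  byte 6: read out[7]='R', append. Buffer now: "JRTRTRTRTR"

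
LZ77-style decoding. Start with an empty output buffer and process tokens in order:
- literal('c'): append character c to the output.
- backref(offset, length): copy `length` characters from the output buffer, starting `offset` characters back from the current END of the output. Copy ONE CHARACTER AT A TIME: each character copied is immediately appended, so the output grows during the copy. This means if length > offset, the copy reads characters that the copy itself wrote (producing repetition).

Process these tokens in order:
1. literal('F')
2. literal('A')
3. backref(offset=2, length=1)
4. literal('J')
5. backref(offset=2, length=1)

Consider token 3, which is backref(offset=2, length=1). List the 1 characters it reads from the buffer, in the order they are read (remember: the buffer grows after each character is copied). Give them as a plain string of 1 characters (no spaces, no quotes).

Answer: F

Derivation:
Token 1: literal('F'). Output: "F"
Token 2: literal('A'). Output: "FA"
Token 3: backref(off=2, len=1). Buffer before: "FA" (len 2)
  byte 1: read out[0]='F', append. Buffer now: "FAF"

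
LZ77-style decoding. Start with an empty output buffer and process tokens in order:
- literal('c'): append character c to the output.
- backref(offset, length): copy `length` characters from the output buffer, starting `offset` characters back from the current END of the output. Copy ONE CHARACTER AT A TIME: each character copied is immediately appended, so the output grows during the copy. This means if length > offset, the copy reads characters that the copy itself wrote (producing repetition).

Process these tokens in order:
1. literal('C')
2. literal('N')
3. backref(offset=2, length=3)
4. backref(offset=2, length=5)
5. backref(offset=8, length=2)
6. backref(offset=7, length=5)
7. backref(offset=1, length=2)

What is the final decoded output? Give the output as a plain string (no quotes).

Answer: CNCNCNCNCNCNNCNCNNN

Derivation:
Token 1: literal('C'). Output: "C"
Token 2: literal('N'). Output: "CN"
Token 3: backref(off=2, len=3) (overlapping!). Copied 'CNC' from pos 0. Output: "CNCNC"
Token 4: backref(off=2, len=5) (overlapping!). Copied 'NCNCN' from pos 3. Output: "CNCNCNCNCN"
Token 5: backref(off=8, len=2). Copied 'CN' from pos 2. Output: "CNCNCNCNCNCN"
Token 6: backref(off=7, len=5). Copied 'NCNCN' from pos 5. Output: "CNCNCNCNCNCNNCNCN"
Token 7: backref(off=1, len=2) (overlapping!). Copied 'NN' from pos 16. Output: "CNCNCNCNCNCNNCNCNNN"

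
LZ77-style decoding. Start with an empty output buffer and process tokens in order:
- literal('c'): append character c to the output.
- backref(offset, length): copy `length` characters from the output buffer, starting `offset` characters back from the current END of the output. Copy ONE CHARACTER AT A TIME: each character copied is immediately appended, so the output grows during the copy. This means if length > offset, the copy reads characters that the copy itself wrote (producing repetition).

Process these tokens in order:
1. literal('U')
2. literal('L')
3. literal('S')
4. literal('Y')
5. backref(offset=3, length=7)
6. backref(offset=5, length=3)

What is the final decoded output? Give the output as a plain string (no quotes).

Token 1: literal('U'). Output: "U"
Token 2: literal('L'). Output: "UL"
Token 3: literal('S'). Output: "ULS"
Token 4: literal('Y'). Output: "ULSY"
Token 5: backref(off=3, len=7) (overlapping!). Copied 'LSYLSYL' from pos 1. Output: "ULSYLSYLSYL"
Token 6: backref(off=5, len=3). Copied 'YLS' from pos 6. Output: "ULSYLSYLSYLYLS"

Answer: ULSYLSYLSYLYLS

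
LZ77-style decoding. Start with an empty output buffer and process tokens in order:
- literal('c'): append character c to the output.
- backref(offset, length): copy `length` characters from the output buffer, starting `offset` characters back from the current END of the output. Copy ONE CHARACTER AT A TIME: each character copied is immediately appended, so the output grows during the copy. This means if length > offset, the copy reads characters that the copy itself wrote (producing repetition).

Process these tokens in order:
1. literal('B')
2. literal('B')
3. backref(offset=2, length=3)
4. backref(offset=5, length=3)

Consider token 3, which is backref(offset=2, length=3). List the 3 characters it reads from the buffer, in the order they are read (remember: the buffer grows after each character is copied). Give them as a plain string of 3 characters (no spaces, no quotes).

Answer: BBB

Derivation:
Token 1: literal('B'). Output: "B"
Token 2: literal('B'). Output: "BB"
Token 3: backref(off=2, len=3). Buffer before: "BB" (len 2)
  byte 1: read out[0]='B', append. Buffer now: "BBB"
  byte 2: read out[1]='B', append. Buffer now: "BBBB"
  byte 3: read out[2]='B', append. Buffer now: "BBBBB"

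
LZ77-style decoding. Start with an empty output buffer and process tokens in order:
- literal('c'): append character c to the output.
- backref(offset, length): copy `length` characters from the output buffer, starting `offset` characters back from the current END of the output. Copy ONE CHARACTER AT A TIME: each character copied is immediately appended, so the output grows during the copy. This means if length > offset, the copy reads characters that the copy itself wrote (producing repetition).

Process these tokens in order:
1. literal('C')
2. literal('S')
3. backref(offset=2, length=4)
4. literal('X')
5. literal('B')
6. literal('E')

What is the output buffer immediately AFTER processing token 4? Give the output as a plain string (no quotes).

Token 1: literal('C'). Output: "C"
Token 2: literal('S'). Output: "CS"
Token 3: backref(off=2, len=4) (overlapping!). Copied 'CSCS' from pos 0. Output: "CSCSCS"
Token 4: literal('X'). Output: "CSCSCSX"

Answer: CSCSCSX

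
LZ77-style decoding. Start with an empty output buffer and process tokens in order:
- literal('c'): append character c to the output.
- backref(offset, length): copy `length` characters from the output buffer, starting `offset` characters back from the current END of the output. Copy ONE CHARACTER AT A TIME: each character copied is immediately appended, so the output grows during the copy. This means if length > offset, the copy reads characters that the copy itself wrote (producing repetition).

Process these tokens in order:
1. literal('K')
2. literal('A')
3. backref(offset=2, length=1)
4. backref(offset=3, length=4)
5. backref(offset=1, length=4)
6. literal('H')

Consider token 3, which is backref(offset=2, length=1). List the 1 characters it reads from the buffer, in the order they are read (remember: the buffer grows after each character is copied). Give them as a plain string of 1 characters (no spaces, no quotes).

Answer: K

Derivation:
Token 1: literal('K'). Output: "K"
Token 2: literal('A'). Output: "KA"
Token 3: backref(off=2, len=1). Buffer before: "KA" (len 2)
  byte 1: read out[0]='K', append. Buffer now: "KAK"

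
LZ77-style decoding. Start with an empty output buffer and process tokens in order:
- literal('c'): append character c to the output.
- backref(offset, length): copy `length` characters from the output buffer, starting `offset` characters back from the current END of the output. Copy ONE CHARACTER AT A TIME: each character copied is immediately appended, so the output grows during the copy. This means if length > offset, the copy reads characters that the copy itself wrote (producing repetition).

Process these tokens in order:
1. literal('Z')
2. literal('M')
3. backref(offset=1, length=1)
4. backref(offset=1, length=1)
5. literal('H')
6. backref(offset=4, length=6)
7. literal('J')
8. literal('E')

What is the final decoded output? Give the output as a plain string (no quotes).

Answer: ZMMMHMMMHMMJE

Derivation:
Token 1: literal('Z'). Output: "Z"
Token 2: literal('M'). Output: "ZM"
Token 3: backref(off=1, len=1). Copied 'M' from pos 1. Output: "ZMM"
Token 4: backref(off=1, len=1). Copied 'M' from pos 2. Output: "ZMMM"
Token 5: literal('H'). Output: "ZMMMH"
Token 6: backref(off=4, len=6) (overlapping!). Copied 'MMMHMM' from pos 1. Output: "ZMMMHMMMHMM"
Token 7: literal('J'). Output: "ZMMMHMMMHMMJ"
Token 8: literal('E'). Output: "ZMMMHMMMHMMJE"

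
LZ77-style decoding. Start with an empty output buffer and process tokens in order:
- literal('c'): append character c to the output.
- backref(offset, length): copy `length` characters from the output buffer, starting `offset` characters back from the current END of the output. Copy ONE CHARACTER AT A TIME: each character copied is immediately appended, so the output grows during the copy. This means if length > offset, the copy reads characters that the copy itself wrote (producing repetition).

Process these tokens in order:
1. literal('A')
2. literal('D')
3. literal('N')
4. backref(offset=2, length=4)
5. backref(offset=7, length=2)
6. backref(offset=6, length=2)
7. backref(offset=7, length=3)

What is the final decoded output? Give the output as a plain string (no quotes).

Answer: ADNDNDNADDNNDN

Derivation:
Token 1: literal('A'). Output: "A"
Token 2: literal('D'). Output: "AD"
Token 3: literal('N'). Output: "ADN"
Token 4: backref(off=2, len=4) (overlapping!). Copied 'DNDN' from pos 1. Output: "ADNDNDN"
Token 5: backref(off=7, len=2). Copied 'AD' from pos 0. Output: "ADNDNDNAD"
Token 6: backref(off=6, len=2). Copied 'DN' from pos 3. Output: "ADNDNDNADDN"
Token 7: backref(off=7, len=3). Copied 'NDN' from pos 4. Output: "ADNDNDNADDNNDN"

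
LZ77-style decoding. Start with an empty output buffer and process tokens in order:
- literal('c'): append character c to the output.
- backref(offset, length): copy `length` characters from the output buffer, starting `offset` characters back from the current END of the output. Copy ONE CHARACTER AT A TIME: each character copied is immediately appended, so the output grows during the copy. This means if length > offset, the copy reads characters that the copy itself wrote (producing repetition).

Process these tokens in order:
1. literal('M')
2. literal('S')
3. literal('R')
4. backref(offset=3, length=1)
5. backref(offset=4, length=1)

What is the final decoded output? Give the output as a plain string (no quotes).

Token 1: literal('M'). Output: "M"
Token 2: literal('S'). Output: "MS"
Token 3: literal('R'). Output: "MSR"
Token 4: backref(off=3, len=1). Copied 'M' from pos 0. Output: "MSRM"
Token 5: backref(off=4, len=1). Copied 'M' from pos 0. Output: "MSRMM"

Answer: MSRMM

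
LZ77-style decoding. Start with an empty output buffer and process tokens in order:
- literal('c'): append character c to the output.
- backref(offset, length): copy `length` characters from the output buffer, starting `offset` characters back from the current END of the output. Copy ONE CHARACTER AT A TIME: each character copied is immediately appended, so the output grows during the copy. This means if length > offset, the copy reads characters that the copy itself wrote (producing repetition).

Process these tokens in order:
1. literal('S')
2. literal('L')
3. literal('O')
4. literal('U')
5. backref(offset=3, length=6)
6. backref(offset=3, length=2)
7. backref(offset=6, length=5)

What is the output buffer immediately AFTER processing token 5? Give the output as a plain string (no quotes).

Token 1: literal('S'). Output: "S"
Token 2: literal('L'). Output: "SL"
Token 3: literal('O'). Output: "SLO"
Token 4: literal('U'). Output: "SLOU"
Token 5: backref(off=3, len=6) (overlapping!). Copied 'LOULOU' from pos 1. Output: "SLOULOULOU"

Answer: SLOULOULOU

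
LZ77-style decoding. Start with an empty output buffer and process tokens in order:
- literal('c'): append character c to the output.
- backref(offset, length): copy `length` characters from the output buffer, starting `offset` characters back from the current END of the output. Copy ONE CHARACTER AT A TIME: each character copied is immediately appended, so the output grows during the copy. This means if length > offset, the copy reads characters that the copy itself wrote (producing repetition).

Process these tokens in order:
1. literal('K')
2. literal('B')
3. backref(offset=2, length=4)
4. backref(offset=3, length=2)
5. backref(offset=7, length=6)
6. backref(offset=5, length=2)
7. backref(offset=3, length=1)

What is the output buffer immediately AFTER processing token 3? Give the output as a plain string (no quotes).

Token 1: literal('K'). Output: "K"
Token 2: literal('B'). Output: "KB"
Token 3: backref(off=2, len=4) (overlapping!). Copied 'KBKB' from pos 0. Output: "KBKBKB"

Answer: KBKBKB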